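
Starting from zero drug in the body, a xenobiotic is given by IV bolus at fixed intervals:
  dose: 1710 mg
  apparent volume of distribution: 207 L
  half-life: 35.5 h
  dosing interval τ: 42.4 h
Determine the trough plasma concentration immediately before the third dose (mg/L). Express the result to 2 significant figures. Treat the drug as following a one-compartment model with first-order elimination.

C₀ per dose = Dose / Vd = 1710 / 207 = 8.261 mg/L
k = ln2 / t½ = 0.693147 / 35.5 = 0.01953 h⁻¹
Fraction remaining after one interval: r = e^(−kτ) = e^(−0.01953 × 42.4) = 0.4369
Before dose 3, 2 doses have been given (aged 1τ, 2τ).
C_trough = C₀ × (r + r²) = 8.261 × (0.4369 + 0.1909) = 5.186 mg/L

5.2 mg/L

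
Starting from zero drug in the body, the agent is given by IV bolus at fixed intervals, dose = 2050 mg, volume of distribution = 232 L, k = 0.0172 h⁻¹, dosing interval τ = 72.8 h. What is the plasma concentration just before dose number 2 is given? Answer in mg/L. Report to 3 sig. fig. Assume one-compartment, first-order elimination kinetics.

2.53 mg/L

C₀ per dose = Dose / Vd = 2050 / 232 = 8.836 mg/L
Fraction remaining after one interval: r = e^(−kτ) = e^(−0.01720 × 72.8) = 0.2859
Before dose 2, 1 dose has been given (aged 1τ).
C_trough = C₀ × r = 8.836 × 0.2859 = 2.526 mg/L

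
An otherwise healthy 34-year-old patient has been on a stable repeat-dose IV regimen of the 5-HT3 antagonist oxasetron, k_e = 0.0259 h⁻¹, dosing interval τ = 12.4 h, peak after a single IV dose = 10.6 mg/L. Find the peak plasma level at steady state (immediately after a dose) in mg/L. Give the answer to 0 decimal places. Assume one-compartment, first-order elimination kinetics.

39 mg/L

e^(−kτ) = e^(−0.02590 × 12.4) = 0.7253
Accumulation ratio R = 1 / (1 − e^(−kτ)) = 1 / (1 − 0.7253) = 3.640
Steady-state peak = C₀ × R = 10.6 × 3.640 = 38.58 mg/L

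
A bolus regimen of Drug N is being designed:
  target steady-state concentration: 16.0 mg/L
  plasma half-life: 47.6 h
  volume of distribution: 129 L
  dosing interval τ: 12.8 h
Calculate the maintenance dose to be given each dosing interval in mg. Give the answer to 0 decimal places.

385 mg

k = ln2 / t½ = 0.693147 / 47.6 = 0.01456 h⁻¹
CL = k × Vd = 0.01456 × 129 = 1.878 L/h
At steady state, Dose/τ = Css × CL.
Dose = Css × CL × τ = 16.0 × 1.878 × 12.8 = 384.6 mg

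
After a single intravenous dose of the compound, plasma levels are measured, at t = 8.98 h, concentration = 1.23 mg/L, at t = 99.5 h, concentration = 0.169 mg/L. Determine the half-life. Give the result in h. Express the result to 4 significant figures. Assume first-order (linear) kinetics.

31.61 h

k = ln(C₁/C₂) / (t₂ − t₁) = ln(1.23/0.169) / (99.5 − 8.98)
  = 1.985 / 90.52 = 0.02193 h⁻¹
t½ = ln2 / k = 0.693147 / 0.02193 = 31.61 h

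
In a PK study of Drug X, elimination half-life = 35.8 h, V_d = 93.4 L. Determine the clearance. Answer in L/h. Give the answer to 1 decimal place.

k = ln2 / t½ = 0.693147 / 35.8 = 0.01936 h⁻¹
CL = k × Vd = 0.01936 × 93.4 = 1.808 L/h

1.8 L/h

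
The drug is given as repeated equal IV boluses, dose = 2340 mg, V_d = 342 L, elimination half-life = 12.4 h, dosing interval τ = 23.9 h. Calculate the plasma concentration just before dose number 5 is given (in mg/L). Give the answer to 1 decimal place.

C₀ per dose = Dose / Vd = 2340 / 342 = 6.842 mg/L
k = ln2 / t½ = 0.693147 / 12.4 = 0.05590 h⁻¹
Fraction remaining after one interval: r = e^(−kτ) = e^(−0.05590 × 23.9) = 0.2629
Before dose 5, 4 doses have been given (aged 1τ, 2τ, 3τ, 4τ).
C_trough = C₀ × (r + r² + … + r^4) = C₀ × r(1−r^4)/(1−r)
        = 6.842 × 0.2629 × (1 − 0.004777) / (1 − 0.2629) = 2.429 mg/L

2.4 mg/L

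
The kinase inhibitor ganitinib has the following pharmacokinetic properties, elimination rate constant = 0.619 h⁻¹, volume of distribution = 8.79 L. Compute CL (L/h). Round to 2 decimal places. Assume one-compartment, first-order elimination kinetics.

CL = k × Vd = 0.619 × 8.79 = 5.441 L/h

5.44 L/h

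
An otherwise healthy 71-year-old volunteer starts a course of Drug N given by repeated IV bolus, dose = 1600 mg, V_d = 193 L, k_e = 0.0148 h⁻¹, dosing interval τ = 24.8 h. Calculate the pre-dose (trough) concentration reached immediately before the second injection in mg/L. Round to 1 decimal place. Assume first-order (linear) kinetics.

C₀ per dose = Dose / Vd = 1600 / 193 = 8.290 mg/L
Fraction remaining after one interval: r = e^(−kτ) = e^(−0.01480 × 24.8) = 0.6928
Before dose 2, 1 dose has been given (aged 1τ).
C_trough = C₀ × r = 8.290 × 0.6928 = 5.743 mg/L

5.7 mg/L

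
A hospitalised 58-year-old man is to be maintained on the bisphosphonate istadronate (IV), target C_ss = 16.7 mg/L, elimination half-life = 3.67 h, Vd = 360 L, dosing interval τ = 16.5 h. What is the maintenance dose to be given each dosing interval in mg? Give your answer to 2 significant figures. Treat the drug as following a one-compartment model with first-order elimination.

19000 mg

k = ln2 / t½ = 0.693147 / 3.67 = 0.1889 h⁻¹
CL = k × Vd = 0.1889 × 360 = 68.00 L/h
At steady state, Dose/τ = Css × CL.
Dose = Css × CL × τ = 16.7 × 68.00 × 16.5 = 18740 mg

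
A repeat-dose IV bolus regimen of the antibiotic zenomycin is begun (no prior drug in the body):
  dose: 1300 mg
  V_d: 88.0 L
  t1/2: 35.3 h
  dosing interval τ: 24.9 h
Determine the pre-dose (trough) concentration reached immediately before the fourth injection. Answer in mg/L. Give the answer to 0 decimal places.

C₀ per dose = Dose / Vd = 1300 / 88.0 = 14.77 mg/L
k = ln2 / t½ = 0.693147 / 35.3 = 0.01964 h⁻¹
Fraction remaining after one interval: r = e^(−kτ) = e^(−0.01964 × 24.9) = 0.6132
Before dose 4, 3 doses have been given (aged 1τ, 2τ, 3τ).
C_trough = C₀ × (r + r² + … + r^3) = C₀ × r(1−r^3)/(1−r)
        = 14.77 × 0.6132 × (1 − 0.2306) / (1 − 0.6132) = 18.02 mg/L

18 mg/L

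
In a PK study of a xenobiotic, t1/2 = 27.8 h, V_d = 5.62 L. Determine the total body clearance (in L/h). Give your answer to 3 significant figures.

0.140 L/h

k = ln2 / t½ = 0.693147 / 27.8 = 0.02493 h⁻¹
CL = k × Vd = 0.02493 × 5.62 = 0.1401 L/h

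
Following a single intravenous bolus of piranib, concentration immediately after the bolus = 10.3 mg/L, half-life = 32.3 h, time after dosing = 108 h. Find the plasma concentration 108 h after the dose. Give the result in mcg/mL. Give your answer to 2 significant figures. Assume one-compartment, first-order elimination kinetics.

k = ln2 / t½ = 0.693147 / 32.3 = 0.02146 h⁻¹
C = C₀ · e^(−k·t) = 10.30 × e^(−0.02146 × 108)
  = 10.30 × 0.09850 = 1.015 mg/L
(1.015 mg/L = 1.015 mcg/mL)

1.0 mcg/mL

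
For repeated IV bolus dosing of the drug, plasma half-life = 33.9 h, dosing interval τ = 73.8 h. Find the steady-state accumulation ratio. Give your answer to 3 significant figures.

k = ln2 / t½ = 0.693147 / 33.9 = 0.02045 h⁻¹
e^(−kτ) = e^(−0.02045 × 73.8) = 0.2211
Accumulation ratio R = 1 / (1 − e^(−kτ)) = 1 / (1 − 0.2211) = 1.284

1.28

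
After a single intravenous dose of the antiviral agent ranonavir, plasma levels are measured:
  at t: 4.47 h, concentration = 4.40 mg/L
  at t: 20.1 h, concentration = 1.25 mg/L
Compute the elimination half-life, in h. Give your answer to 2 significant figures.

k = ln(C₁/C₂) / (t₂ − t₁) = ln(4.40/1.25) / (20.1 − 4.47)
  = 1.258 / 15.63 = 0.08049 h⁻¹
t½ = ln2 / k = 0.693147 / 0.08049 = 8.612 h

8.6 h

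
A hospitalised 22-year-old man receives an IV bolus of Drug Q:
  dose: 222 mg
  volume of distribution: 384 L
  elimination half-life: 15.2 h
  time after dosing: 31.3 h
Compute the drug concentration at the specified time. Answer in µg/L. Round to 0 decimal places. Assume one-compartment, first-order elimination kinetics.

139 µg/L

C₀ = Dose / Vd = 222.0 / 384 = 0.5781 mg/L
k = ln2 / t½ = 0.693147 / 15.2 = 0.04560 h⁻¹
C = C₀ · e^(−k·t) = 0.5781 × e^(−0.04560 × 31.3)
  = 0.5781 × 0.2400 = 0.1387 mg/L
Convert: 0.1387 mg/L × 1000 = 138.7 µg/L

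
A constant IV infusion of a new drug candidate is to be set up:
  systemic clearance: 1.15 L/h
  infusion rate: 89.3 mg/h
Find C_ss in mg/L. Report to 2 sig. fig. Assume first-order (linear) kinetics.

78 mg/L

At steady state Css = R₀ / CL = 89.3 / 1.150 = 77.65 mg/L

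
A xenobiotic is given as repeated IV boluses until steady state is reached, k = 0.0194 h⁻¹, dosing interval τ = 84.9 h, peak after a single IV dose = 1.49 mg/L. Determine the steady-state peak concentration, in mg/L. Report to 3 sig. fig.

1.85 mg/L

e^(−kτ) = e^(−0.01940 × 84.9) = 0.1926
Accumulation ratio R = 1 / (1 − e^(−kτ)) = 1 / (1 − 0.1926) = 1.239
Steady-state peak = C₀ × R = 1.49 × 1.239 = 1.846 mg/L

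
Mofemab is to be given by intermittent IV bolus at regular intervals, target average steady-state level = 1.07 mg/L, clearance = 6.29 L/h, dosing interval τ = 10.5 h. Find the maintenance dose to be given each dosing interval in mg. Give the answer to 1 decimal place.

At steady state, Dose/τ = Css × CL.
Dose = Css × CL × τ = 1.07 × 6.290 × 10.5 = 70.67 mg

70.7 mg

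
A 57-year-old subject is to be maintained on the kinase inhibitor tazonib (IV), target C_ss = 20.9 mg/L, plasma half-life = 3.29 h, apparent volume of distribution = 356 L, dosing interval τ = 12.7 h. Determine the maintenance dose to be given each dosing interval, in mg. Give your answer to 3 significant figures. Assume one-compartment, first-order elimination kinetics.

k = ln2 / t½ = 0.693147 / 3.29 = 0.2107 h⁻¹
CL = k × Vd = 0.2107 × 356 = 75.01 L/h
At steady state, Dose/τ = Css × CL.
Dose = Css × CL × τ = 20.9 × 75.01 × 12.7 = 19910 mg

19900 mg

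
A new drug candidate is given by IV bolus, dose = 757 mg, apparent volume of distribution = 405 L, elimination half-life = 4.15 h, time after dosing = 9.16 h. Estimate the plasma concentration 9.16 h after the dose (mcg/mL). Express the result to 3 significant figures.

0.405 mcg/mL

C₀ = Dose / Vd = 757.0 / 405 = 1.869 mg/L
k = ln2 / t½ = 0.693147 / 4.15 = 0.1670 h⁻¹
C = C₀ · e^(−k·t) = 1.869 × e^(−0.1670 × 9.16)
  = 1.869 × 0.2166 = 0.4048 mg/L
(0.4048 mg/L = 0.4048 mcg/mL)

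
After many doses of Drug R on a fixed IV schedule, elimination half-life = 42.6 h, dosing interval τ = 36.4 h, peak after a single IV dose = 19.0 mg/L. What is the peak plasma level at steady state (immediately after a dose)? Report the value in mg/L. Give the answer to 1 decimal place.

42.5 mg/L

k = ln2 / t½ = 0.693147 / 42.6 = 0.01627 h⁻¹
e^(−kτ) = e^(−0.01627 × 36.4) = 0.5531
Accumulation ratio R = 1 / (1 − e^(−kτ)) = 1 / (1 − 0.5531) = 2.238
Steady-state peak = C₀ × R = 19.0 × 2.238 = 42.52 mg/L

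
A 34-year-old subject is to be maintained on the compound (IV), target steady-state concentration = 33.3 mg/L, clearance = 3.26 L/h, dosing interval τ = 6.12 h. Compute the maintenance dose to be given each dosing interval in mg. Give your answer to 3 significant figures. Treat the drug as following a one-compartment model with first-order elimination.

664 mg

At steady state, Dose/τ = Css × CL.
Dose = Css × CL × τ = 33.3 × 3.260 × 6.12 = 664.4 mg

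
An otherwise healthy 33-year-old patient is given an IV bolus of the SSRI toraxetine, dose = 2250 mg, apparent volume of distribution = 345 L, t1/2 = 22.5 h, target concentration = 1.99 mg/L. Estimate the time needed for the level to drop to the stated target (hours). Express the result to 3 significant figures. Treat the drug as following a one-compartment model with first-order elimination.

38.5 h

C₀ = Dose / Vd = 2250 / 345 = 6.522 mg/L
k = ln2 / t½ = 0.693147 / 22.5 = 0.03081 h⁻¹
t = ln(C₀ / C) / k = ln(6.522 / 1.99) / 0.03081
  = ln(3.277) / 0.03081 = 1.187 / 0.03081 = 38.53 h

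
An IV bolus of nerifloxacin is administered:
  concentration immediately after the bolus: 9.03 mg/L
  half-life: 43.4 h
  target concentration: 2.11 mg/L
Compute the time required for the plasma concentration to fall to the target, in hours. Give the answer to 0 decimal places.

91 h

k = ln2 / t½ = 0.693147 / 43.4 = 0.01597 h⁻¹
t = ln(C₀ / C) / k = ln(9.030 / 2.11) / 0.01597
  = ln(4.280) / 0.01597 = 1.454 / 0.01597 = 91.05 h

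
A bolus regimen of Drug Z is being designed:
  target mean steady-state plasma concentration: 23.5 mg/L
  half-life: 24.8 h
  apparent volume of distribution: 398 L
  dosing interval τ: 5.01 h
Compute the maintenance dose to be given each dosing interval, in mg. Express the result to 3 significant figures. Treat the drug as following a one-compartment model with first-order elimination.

1310 mg

k = ln2 / t½ = 0.693147 / 24.8 = 0.02795 h⁻¹
CL = k × Vd = 0.02795 × 398 = 11.12 L/h
At steady state, Dose/τ = Css × CL.
Dose = Css × CL × τ = 23.5 × 11.12 × 5.01 = 1309 mg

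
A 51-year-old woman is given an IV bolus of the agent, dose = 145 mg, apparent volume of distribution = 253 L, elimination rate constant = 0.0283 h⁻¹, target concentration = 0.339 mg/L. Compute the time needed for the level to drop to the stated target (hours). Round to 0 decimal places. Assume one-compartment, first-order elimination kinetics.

C₀ = Dose / Vd = 145.0 / 253 = 0.5731 mg/L
t = ln(C₀ / C) / k = ln(0.5731 / 0.339) / 0.02830
  = ln(1.691) / 0.02830 = 0.5253 / 0.02830 = 18.56 h

19 h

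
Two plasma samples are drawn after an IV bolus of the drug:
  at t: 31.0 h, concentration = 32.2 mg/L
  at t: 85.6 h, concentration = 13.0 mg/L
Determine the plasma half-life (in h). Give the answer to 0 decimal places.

42 h

k = ln(C₁/C₂) / (t₂ − t₁) = ln(32.2/13.0) / (85.6 − 31.0)
  = 0.9070 / 54.60 = 0.01661 h⁻¹
t½ = ln2 / k = 0.693147 / 0.01661 = 41.73 h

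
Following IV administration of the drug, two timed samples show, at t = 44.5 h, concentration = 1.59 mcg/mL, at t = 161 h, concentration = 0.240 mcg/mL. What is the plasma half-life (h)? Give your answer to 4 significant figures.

k = ln(C₁/C₂) / (t₂ − t₁) = ln(1.59/0.240) / (161 − 44.5)
  = 1.891 / 116.5 = 0.01623 h⁻¹
t½ = ln2 / k = 0.693147 / 0.01623 = 42.71 h

42.71 h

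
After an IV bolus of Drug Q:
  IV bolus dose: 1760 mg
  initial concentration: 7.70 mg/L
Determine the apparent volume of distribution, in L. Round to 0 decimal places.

Vd = Dose / C₀ = 1760 / 7.70 = 228.6 L

229 L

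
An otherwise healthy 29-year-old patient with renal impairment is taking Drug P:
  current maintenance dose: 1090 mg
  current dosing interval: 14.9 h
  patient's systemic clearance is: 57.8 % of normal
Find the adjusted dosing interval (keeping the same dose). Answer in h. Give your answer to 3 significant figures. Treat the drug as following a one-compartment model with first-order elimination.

25.8 h

To keep the same average steady-state level, dosing rate must scale with clearance.
CL ratio = 57.8 / 100 = 0.5780
New interval (same dose) = 14.9 / 0.5780 = 25.78 h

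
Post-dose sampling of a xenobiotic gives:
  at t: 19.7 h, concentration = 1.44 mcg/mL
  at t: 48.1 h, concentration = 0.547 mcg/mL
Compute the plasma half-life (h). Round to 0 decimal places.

k = ln(C₁/C₂) / (t₂ − t₁) = ln(1.44/0.547) / (48.1 − 19.7)
  = 0.9679 / 28.40 = 0.03408 h⁻¹
t½ = ln2 / k = 0.693147 / 0.03408 = 20.34 h

20 h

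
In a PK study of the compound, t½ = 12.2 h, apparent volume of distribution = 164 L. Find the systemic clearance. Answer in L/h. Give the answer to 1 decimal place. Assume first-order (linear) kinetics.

k = ln2 / t½ = 0.693147 / 12.2 = 0.05682 h⁻¹
CL = k × Vd = 0.05682 × 164 = 9.318 L/h

9.3 L/h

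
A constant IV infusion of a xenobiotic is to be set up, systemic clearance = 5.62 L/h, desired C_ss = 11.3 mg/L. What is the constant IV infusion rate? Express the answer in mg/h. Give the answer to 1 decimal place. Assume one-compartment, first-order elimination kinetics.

At steady state, infusion rate R₀ = Css × CL = 11.3 × 5.620 = 63.51 mg/h

63.5 mg/h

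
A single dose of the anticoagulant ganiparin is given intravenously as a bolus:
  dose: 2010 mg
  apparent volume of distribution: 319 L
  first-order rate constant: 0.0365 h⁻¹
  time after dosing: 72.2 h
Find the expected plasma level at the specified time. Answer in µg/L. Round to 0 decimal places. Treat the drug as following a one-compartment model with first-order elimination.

C₀ = Dose / Vd = 2010 / 319 = 6.301 mg/L
C = C₀ · e^(−k·t) = 6.301 × e^(−0.03650 × 72.2)
  = 6.301 × 0.07170 = 0.4518 mg/L
Convert: 0.4518 mg/L × 1000 = 451.8 µg/L

452 µg/L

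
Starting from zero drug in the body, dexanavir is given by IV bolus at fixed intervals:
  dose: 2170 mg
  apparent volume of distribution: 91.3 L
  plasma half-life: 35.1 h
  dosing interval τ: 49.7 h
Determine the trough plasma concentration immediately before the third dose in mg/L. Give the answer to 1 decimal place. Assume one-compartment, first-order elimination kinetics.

12.2 mg/L

C₀ per dose = Dose / Vd = 2170 / 91.3 = 23.77 mg/L
k = ln2 / t½ = 0.693147 / 35.1 = 0.01975 h⁻¹
Fraction remaining after one interval: r = e^(−kτ) = e^(−0.01975 × 49.7) = 0.3747
Before dose 3, 2 doses have been given (aged 1τ, 2τ).
C_trough = C₀ × (r + r²) = 23.77 × (0.3747 + 0.1404) = 12.24 mg/L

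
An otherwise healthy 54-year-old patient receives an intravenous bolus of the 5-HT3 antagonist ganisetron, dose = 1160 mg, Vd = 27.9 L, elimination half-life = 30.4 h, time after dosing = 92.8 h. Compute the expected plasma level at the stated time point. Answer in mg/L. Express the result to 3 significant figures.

5.01 mg/L

C₀ = Dose / Vd = 1160 / 27.9 = 41.58 mg/L
k = ln2 / t½ = 0.693147 / 30.4 = 0.02280 h⁻¹
C = C₀ · e^(−k·t) = 41.58 × e^(−0.02280 × 92.8)
  = 41.58 × 0.1205 = 5.010 mg/L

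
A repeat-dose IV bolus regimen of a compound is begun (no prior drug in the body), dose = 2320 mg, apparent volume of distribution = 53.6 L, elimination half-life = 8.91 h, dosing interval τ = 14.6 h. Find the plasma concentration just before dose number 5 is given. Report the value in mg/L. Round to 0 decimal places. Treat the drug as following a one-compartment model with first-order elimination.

20 mg/L

C₀ per dose = Dose / Vd = 2320 / 53.6 = 43.28 mg/L
k = ln2 / t½ = 0.693147 / 8.91 = 0.07779 h⁻¹
Fraction remaining after one interval: r = e^(−kτ) = e^(−0.07779 × 14.6) = 0.3212
Before dose 5, 4 doses have been given (aged 1τ, 2τ, 3τ, 4τ).
C_trough = C₀ × (r + r² + … + r^4) = C₀ × r(1−r^4)/(1−r)
        = 43.28 × 0.3212 × (1 − 0.01064) / (1 − 0.3212) = 20.26 mg/L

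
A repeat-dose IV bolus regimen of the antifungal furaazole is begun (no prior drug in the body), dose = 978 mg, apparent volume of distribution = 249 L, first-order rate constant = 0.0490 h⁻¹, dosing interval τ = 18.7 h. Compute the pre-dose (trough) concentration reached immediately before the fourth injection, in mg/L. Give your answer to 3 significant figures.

C₀ per dose = Dose / Vd = 978 / 249 = 3.928 mg/L
Fraction remaining after one interval: r = e^(−kτ) = e^(−0.04900 × 18.7) = 0.4000
Before dose 4, 3 doses have been given (aged 1τ, 2τ, 3τ).
C_trough = C₀ × (r + r² + … + r^3) = C₀ × r(1−r^3)/(1−r)
        = 3.928 × 0.4000 × (1 − 0.06400) / (1 − 0.4000) = 2.451 mg/L

2.45 mg/L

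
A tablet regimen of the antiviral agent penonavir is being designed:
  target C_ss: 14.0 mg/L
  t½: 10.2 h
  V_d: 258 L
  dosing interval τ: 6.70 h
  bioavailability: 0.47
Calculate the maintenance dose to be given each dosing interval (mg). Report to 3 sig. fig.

3500 mg

k = ln2 / t½ = 0.693147 / 10.2 = 0.06796 h⁻¹
CL = k × Vd = 0.06796 × 258 = 17.53 L/h
At steady state, F × (Dose/τ) = Css × CL.
Dose = Css × CL × τ / F = 14.0 × 17.53 × 6.70 / 0.47 = 3499 mg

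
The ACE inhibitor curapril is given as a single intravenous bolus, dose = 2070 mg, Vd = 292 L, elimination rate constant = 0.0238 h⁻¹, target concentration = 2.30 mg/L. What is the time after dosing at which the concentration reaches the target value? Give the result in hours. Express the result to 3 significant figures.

47.3 h

C₀ = Dose / Vd = 2070 / 292 = 7.089 mg/L
t = ln(C₀ / C) / k = ln(7.089 / 2.30) / 0.02380
  = ln(3.082) / 0.02380 = 1.126 / 0.02380 = 47.31 h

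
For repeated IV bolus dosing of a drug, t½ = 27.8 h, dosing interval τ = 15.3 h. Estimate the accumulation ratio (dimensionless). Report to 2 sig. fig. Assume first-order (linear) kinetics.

k = ln2 / t½ = 0.693147 / 27.8 = 0.02493 h⁻¹
e^(−kτ) = e^(−0.02493 × 15.3) = 0.6829
Accumulation ratio R = 1 / (1 − e^(−kτ)) = 1 / (1 − 0.6829) = 3.154

3.2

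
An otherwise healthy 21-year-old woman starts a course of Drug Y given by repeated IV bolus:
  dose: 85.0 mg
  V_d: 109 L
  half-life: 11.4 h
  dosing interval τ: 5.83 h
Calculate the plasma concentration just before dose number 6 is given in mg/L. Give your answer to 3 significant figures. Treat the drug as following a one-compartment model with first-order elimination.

1.52 mg/L

C₀ per dose = Dose / Vd = 85.0 / 109 = 0.7798 mg/L
k = ln2 / t½ = 0.693147 / 11.4 = 0.06080 h⁻¹
Fraction remaining after one interval: r = e^(−kτ) = e^(−0.06080 × 5.83) = 0.7015
Before dose 6, 5 doses have been given (aged 1τ, 2τ, 3τ, 4τ, 5τ).
C_trough = C₀ × (r + r² + … + r^5) = C₀ × r(1−r^5)/(1−r)
        = 0.7798 × 0.7015 × (1 − 0.1699) / (1 − 0.7015) = 1.521 mg/L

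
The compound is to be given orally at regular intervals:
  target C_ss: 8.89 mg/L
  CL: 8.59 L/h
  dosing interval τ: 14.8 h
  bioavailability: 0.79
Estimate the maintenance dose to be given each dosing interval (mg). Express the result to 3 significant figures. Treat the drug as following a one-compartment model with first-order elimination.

1430 mg

At steady state, F × (Dose/τ) = Css × CL.
Dose = Css × CL × τ / F = 8.89 × 8.590 × 14.8 / 0.79 = 1431 mg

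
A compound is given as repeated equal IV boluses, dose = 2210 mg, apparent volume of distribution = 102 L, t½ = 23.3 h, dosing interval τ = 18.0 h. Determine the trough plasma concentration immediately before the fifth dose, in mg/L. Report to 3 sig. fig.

27.0 mg/L

C₀ per dose = Dose / Vd = 2210 / 102 = 21.67 mg/L
k = ln2 / t½ = 0.693147 / 23.3 = 0.02975 h⁻¹
Fraction remaining after one interval: r = e^(−kτ) = e^(−0.02975 × 18.0) = 0.5854
Before dose 5, 4 doses have been given (aged 1τ, 2τ, 3τ, 4τ).
C_trough = C₀ × (r + r² + … + r^4) = C₀ × r(1−r^4)/(1−r)
        = 21.67 × 0.5854 × (1 − 0.1174) / (1 − 0.5854) = 27.01 mg/L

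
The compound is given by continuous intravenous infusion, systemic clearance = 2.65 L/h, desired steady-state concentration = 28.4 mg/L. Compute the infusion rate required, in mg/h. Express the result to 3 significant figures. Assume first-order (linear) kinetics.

75.3 mg/h

At steady state, infusion rate R₀ = Css × CL = 28.4 × 2.650 = 75.26 mg/h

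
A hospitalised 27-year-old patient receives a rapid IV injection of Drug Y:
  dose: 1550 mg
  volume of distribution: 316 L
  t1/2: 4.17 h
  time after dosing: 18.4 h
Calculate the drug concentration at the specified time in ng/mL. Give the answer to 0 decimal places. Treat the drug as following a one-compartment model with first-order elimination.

230 ng/mL

C₀ = Dose / Vd = 1550 / 316 = 4.905 mg/L
k = ln2 / t½ = 0.693147 / 4.17 = 0.1662 h⁻¹
C = C₀ · e^(−k·t) = 4.905 × e^(−0.1662 × 18.4)
  = 4.905 × 0.04698 = 0.2304 mg/L
Convert: 0.2304 mg/L × 1000 = 230.4 ng/mL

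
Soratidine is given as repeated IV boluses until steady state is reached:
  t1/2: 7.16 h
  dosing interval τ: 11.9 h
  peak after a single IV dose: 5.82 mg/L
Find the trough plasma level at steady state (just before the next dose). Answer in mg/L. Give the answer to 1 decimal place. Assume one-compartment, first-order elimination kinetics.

2.7 mg/L

k = ln2 / t½ = 0.693147 / 7.16 = 0.09681 h⁻¹
e^(−kτ) = e^(−0.09681 × 11.9) = 0.3160
Accumulation ratio R = 1 / (1 − e^(−kτ)) = 1 / (1 − 0.3160) = 1.462
Steady-state trough = C₀ × R × e^(−kτ) = 5.82 × 1.462 × 0.3160 = 2.689 mg/L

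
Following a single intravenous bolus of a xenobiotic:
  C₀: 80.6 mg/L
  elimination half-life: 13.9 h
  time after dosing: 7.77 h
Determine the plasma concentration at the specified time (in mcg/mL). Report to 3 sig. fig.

k = ln2 / t½ = 0.693147 / 13.9 = 0.04987 h⁻¹
C = C₀ · e^(−k·t) = 80.60 × e^(−0.04987 × 7.77)
  = 80.60 × 0.6788 = 54.71 mg/L
(54.71 mg/L = 54.71 mcg/mL)

54.7 mcg/mL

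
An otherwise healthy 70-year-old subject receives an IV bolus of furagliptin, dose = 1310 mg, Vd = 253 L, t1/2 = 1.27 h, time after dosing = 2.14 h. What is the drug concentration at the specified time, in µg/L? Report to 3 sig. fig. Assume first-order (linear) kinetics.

1610 µg/L

C₀ = Dose / Vd = 1310 / 253 = 5.178 mg/L
k = ln2 / t½ = 0.693147 / 1.27 = 0.5458 h⁻¹
C = C₀ · e^(−k·t) = 5.178 × e^(−0.5458 × 2.14)
  = 5.178 × 0.3110 = 1.610 mg/L
Convert: 1.610 mg/L × 1000 = 1610 µg/L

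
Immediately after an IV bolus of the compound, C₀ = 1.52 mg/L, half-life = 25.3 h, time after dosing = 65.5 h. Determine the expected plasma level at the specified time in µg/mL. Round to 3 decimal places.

k = ln2 / t½ = 0.693147 / 25.3 = 0.02740 h⁻¹
C = C₀ · e^(−k·t) = 1.520 × e^(−0.02740 × 65.5)
  = 1.520 × 0.1662 = 0.2526 mg/L
(0.2526 mg/L = 0.2526 µg/mL)

0.253 µg/mL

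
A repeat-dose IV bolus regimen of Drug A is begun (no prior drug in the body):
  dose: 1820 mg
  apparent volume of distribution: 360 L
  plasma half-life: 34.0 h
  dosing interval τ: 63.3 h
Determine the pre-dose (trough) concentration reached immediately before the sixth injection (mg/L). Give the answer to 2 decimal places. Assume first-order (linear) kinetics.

1.92 mg/L

C₀ per dose = Dose / Vd = 1820 / 360 = 5.056 mg/L
k = ln2 / t½ = 0.693147 / 34.0 = 0.02039 h⁻¹
Fraction remaining after one interval: r = e^(−kτ) = e^(−0.02039 × 63.3) = 0.2751
Before dose 6, 5 doses have been given (aged 1τ, 2τ, 3τ, 4τ, 5τ).
C_trough = C₀ × (r + r² + … + r^5) = C₀ × r(1−r^5)/(1−r)
        = 5.056 × 0.2751 × (1 − 0.001576) / (1 − 0.2751) = 1.916 mg/L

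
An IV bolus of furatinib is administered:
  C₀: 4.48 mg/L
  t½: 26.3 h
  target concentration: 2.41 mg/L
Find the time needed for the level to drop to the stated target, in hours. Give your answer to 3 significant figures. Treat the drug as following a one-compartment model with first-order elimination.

23.5 h

k = ln2 / t½ = 0.693147 / 26.3 = 0.02636 h⁻¹
t = ln(C₀ / C) / k = ln(4.480 / 2.41) / 0.02636
  = ln(1.859) / 0.02636 = 0.6200 / 0.02636 = 23.52 h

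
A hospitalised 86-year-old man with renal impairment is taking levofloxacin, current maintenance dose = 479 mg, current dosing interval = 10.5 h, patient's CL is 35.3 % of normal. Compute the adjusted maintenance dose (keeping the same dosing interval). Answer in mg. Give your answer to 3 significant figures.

To keep the same average steady-state level, dosing rate must scale with clearance.
CL ratio = 35.3 / 100 = 0.3530
New dose (same interval) = 479 × 0.3530 = 169.1 mg

169 mg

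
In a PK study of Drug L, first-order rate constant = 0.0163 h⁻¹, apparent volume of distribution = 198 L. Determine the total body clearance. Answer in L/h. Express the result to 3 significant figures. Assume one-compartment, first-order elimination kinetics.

CL = k × Vd = 0.0163 × 198 = 3.227 L/h

3.23 L/h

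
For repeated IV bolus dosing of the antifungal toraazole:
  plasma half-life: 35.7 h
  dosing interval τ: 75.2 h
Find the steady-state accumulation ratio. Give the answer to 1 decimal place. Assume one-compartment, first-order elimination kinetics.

k = ln2 / t½ = 0.693147 / 35.7 = 0.01942 h⁻¹
e^(−kτ) = e^(−0.01942 × 75.2) = 0.2321
Accumulation ratio R = 1 / (1 − e^(−kτ)) = 1 / (1 − 0.2321) = 1.302

1.3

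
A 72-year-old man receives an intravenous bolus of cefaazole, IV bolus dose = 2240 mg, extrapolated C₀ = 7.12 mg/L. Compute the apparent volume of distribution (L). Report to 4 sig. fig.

314.6 L

Vd = Dose / C₀ = 2240 / 7.12 = 314.6 L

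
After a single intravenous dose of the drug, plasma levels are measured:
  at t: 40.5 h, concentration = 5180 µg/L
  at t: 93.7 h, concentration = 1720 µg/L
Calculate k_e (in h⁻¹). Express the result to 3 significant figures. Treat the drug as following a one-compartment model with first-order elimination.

k = ln(C₁/C₂) / (t₂ − t₁) = ln(5180/1720) / (93.7 − 40.5)
  = 1.102 / 53.20 = 0.02071 h⁻¹

0.0207 h⁻¹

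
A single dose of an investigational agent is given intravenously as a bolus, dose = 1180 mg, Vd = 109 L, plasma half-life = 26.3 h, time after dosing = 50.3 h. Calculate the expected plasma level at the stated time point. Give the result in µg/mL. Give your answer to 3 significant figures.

C₀ = Dose / Vd = 1180 / 109 = 10.83 mg/L
k = ln2 / t½ = 0.693147 / 26.3 = 0.02636 h⁻¹
C = C₀ · e^(−k·t) = 10.83 × e^(−0.02636 × 50.3)
  = 10.83 × 0.2656 = 2.876 mg/L
(2.876 mg/L = 2.876 µg/mL)

2.88 µg/mL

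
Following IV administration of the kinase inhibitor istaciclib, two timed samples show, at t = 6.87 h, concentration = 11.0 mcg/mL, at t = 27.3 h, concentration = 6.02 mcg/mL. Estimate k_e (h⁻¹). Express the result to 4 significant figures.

k = ln(C₁/C₂) / (t₂ − t₁) = ln(11.0/6.02) / (27.3 − 6.87)
  = 0.6028 / 20.43 = 0.02951 h⁻¹

0.02951 h⁻¹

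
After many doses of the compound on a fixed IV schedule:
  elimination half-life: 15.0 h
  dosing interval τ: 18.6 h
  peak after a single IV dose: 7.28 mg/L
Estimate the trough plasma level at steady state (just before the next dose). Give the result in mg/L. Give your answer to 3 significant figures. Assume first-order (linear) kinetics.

k = ln2 / t½ = 0.693147 / 15.0 = 0.04621 h⁻¹
e^(−kτ) = e^(−0.04621 × 18.6) = 0.4234
Accumulation ratio R = 1 / (1 − e^(−kτ)) = 1 / (1 − 0.4234) = 1.734
Steady-state trough = C₀ × R × e^(−kτ) = 7.28 × 1.734 × 0.4234 = 5.345 mg/L

5.35 mg/L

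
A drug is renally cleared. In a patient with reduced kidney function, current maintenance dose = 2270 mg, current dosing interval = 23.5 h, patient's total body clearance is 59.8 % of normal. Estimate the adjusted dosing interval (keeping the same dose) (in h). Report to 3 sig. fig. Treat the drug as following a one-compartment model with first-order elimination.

39.3 h

To keep the same average steady-state level, dosing rate must scale with clearance.
CL ratio = 59.8 / 100 = 0.5980
New interval (same dose) = 23.5 / 0.5980 = 39.30 h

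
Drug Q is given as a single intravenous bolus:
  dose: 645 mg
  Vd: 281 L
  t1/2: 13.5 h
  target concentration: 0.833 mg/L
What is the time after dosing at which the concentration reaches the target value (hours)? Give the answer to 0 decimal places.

20 h

C₀ = Dose / Vd = 645.0 / 281 = 2.295 mg/L
k = ln2 / t½ = 0.693147 / 13.5 = 0.05134 h⁻¹
t = ln(C₀ / C) / k = ln(2.295 / 0.833) / 0.05134
  = ln(2.755) / 0.05134 = 1.013 / 0.05134 = 19.73 h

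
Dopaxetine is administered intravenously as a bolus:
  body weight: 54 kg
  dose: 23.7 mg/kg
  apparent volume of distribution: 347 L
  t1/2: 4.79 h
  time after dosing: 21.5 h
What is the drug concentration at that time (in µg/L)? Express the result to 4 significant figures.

Total dose = 23.7 × 54 = 1280 mg
C₀ = Dose / Vd = 1280 / 347 = 3.689 mg/L
k = ln2 / t½ = 0.693147 / 4.79 = 0.1447 h⁻¹
C = C₀ · e^(−k·t) = 3.689 × e^(−0.1447 × 21.5)
  = 3.689 × 0.04455 = 0.1643 mg/L
Convert: 0.1643 mg/L × 1000 = 164.3 µg/L

164.3 µg/L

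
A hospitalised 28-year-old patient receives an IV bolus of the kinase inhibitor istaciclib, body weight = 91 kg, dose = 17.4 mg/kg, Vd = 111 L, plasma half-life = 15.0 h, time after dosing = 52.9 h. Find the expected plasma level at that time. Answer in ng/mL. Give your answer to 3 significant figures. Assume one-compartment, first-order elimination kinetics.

Total dose = 17.4 × 91 = 1583 mg
C₀ = Dose / Vd = 1583 / 111 = 14.26 mg/L
k = ln2 / t½ = 0.693147 / 15.0 = 0.04621 h⁻¹
C = C₀ · e^(−k·t) = 14.26 × e^(−0.04621 × 52.9)
  = 14.26 × 0.08677 = 1.237 mg/L
Convert: 1.237 mg/L × 1000 = 1237 ng/mL

1240 ng/mL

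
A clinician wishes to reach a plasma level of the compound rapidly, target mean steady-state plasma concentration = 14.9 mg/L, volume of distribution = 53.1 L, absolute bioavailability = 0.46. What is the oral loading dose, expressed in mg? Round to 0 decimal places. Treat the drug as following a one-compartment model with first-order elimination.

1720 mg

LD = Css × Vd / F = 14.9 × 53.1 / 0.46 = 1720 mg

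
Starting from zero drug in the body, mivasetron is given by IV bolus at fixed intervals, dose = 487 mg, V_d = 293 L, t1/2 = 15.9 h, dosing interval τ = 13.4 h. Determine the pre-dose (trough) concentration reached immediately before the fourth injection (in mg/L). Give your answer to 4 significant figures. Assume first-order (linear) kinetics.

1.732 mg/L

C₀ per dose = Dose / Vd = 487 / 293 = 1.662 mg/L
k = ln2 / t½ = 0.693147 / 15.9 = 0.04359 h⁻¹
Fraction remaining after one interval: r = e^(−kτ) = e^(−0.04359 × 13.4) = 0.5576
Before dose 4, 3 doses have been given (aged 1τ, 2τ, 3τ).
C_trough = C₀ × (r + r² + … + r^3) = C₀ × r(1−r^3)/(1−r)
        = 1.662 × 0.5576 × (1 − 0.1734) / (1 − 0.5576) = 1.732 mg/L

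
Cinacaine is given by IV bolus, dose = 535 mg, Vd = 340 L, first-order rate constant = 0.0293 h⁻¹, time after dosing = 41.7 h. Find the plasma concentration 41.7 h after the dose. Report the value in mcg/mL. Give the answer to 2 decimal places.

0.46 mcg/mL

C₀ = Dose / Vd = 535.0 / 340 = 1.574 mg/L
C = C₀ · e^(−k·t) = 1.574 × e^(−0.02930 × 41.7)
  = 1.574 × 0.2947 = 0.4639 mg/L
(0.4639 mg/L = 0.4639 mcg/mL)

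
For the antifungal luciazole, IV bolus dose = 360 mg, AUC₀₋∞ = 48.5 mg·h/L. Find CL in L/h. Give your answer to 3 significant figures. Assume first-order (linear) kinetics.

7.42 L/h

CL = Dose / AUC = 360 / 48.5 = 7.423 L/h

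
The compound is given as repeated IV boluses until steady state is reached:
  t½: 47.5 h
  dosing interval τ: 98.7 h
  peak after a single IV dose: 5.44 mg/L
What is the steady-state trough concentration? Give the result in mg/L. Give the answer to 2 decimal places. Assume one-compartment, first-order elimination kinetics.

k = ln2 / t½ = 0.693147 / 47.5 = 0.01459 h⁻¹
e^(−kτ) = e^(−0.01459 × 98.7) = 0.2369
Accumulation ratio R = 1 / (1 − e^(−kτ)) = 1 / (1 − 0.2369) = 1.310
Steady-state trough = C₀ × R × e^(−kτ) = 5.44 × 1.310 × 0.2369 = 1.688 mg/L

1.69 mg/L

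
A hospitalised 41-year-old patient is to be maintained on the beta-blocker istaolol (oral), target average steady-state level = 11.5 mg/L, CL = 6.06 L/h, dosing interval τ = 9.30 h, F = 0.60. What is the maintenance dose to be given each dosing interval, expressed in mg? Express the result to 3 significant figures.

At steady state, F × (Dose/τ) = Css × CL.
Dose = Css × CL × τ / F = 11.5 × 6.060 × 9.30 / 0.60 = 1080 mg

1080 mg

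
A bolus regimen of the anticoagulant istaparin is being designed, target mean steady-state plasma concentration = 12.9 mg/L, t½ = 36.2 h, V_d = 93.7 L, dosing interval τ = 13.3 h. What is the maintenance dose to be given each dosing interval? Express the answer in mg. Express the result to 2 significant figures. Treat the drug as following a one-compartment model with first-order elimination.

k = ln2 / t½ = 0.693147 / 36.2 = 0.01915 h⁻¹
CL = k × Vd = 0.01915 × 93.7 = 1.794 L/h
At steady state, Dose/τ = Css × CL.
Dose = Css × CL × τ = 12.9 × 1.794 × 13.3 = 307.8 mg

310 mg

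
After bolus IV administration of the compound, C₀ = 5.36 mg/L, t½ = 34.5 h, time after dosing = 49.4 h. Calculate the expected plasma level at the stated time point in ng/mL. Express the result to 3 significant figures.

1990 ng/mL

k = ln2 / t½ = 0.693147 / 34.5 = 0.02009 h⁻¹
C = C₀ · e^(−k·t) = 5.360 × e^(−0.02009 × 49.4)
  = 5.360 × 0.3707 = 1.987 mg/L
Convert: 1.987 mg/L × 1000 = 1987 ng/mL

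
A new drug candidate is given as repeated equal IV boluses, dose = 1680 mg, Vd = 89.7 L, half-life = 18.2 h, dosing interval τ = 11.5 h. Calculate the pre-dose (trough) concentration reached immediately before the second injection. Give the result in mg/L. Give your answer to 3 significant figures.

12.1 mg/L

C₀ per dose = Dose / Vd = 1680 / 89.7 = 18.73 mg/L
k = ln2 / t½ = 0.693147 / 18.2 = 0.03809 h⁻¹
Fraction remaining after one interval: r = e^(−kτ) = e^(−0.03809 × 11.5) = 0.6453
Before dose 2, 1 dose has been given (aged 1τ).
C_trough = C₀ × r = 18.73 × 0.6453 = 12.09 mg/L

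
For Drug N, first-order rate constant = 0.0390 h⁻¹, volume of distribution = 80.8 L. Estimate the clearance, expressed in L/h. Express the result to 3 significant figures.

CL = k × Vd = 0.0390 × 80.8 = 3.151 L/h

3.15 L/h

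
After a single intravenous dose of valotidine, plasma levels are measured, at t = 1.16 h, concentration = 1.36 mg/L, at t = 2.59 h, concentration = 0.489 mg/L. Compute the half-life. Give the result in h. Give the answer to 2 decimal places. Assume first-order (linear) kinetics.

k = ln(C₁/C₂) / (t₂ − t₁) = ln(1.36/0.489) / (2.59 − 1.16)
  = 1.023 / 1.430 = 0.7154 h⁻¹
t½ = ln2 / k = 0.693147 / 0.7154 = 0.9689 h

0.97 h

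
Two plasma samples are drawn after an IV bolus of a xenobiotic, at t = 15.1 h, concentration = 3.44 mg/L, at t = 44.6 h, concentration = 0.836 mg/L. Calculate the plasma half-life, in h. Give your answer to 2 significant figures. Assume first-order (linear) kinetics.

14 h

k = ln(C₁/C₂) / (t₂ − t₁) = ln(3.44/0.836) / (44.6 − 15.1)
  = 1.415 / 29.50 = 0.04797 h⁻¹
t½ = ln2 / k = 0.693147 / 0.04797 = 14.45 h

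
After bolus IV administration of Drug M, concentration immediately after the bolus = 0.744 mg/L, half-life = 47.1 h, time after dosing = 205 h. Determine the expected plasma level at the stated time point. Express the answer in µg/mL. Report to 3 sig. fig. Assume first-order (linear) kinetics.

0.0364 µg/mL

k = ln2 / t½ = 0.693147 / 47.1 = 0.01472 h⁻¹
C = C₀ · e^(−k·t) = 0.7440 × e^(−0.01472 × 205)
  = 0.7440 × 0.04892 = 0.03640 mg/L
(0.03640 mg/L = 0.03640 µg/mL)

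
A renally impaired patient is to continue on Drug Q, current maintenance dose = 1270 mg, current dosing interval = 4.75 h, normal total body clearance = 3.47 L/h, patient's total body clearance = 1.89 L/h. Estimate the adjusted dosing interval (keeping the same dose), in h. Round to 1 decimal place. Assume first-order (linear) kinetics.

8.7 h

To keep the same average steady-state level, dosing rate must scale with clearance.
CL ratio = 1.89 / 3.47 = 0.5447
New interval (same dose) = 4.75 / 0.5447 = 8.720 h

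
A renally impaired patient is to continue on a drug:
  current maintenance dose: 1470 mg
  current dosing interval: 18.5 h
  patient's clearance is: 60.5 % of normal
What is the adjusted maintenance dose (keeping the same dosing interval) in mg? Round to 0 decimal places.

889 mg

To keep the same average steady-state level, dosing rate must scale with clearance.
CL ratio = 60.5 / 100 = 0.6050
New dose (same interval) = 1470 × 0.6050 = 889.4 mg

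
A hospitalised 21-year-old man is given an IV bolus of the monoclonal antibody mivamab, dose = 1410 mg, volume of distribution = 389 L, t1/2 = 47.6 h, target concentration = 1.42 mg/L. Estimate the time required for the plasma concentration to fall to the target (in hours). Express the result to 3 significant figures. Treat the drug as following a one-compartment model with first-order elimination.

64.4 h

C₀ = Dose / Vd = 1410 / 389 = 3.625 mg/L
k = ln2 / t½ = 0.693147 / 47.6 = 0.01456 h⁻¹
t = ln(C₀ / C) / k = ln(3.625 / 1.42) / 0.01456
  = ln(2.553) / 0.01456 = 0.9373 / 0.01456 = 64.38 h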